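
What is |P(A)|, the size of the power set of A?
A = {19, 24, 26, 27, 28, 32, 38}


Set A = {19, 24, 26, 27, 28, 32, 38}
|A| = 7
The power set P(A) contains all subsets of A.
|P(A)| = 2^|A| = 2^7 = 128

128


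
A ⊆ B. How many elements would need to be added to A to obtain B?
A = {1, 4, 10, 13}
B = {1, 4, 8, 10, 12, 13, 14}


Set A = {1, 4, 10, 13}, |A| = 4
Set B = {1, 4, 8, 10, 12, 13, 14}, |B| = 7
Since A ⊆ B: B \ A = {8, 12, 14}
|B| - |A| = 7 - 4 = 3

3


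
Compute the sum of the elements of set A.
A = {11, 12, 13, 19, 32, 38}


Set A = {11, 12, 13, 19, 32, 38}
Sum = 11 + 12 + 13 + 19 + 32 + 38 = 125

125


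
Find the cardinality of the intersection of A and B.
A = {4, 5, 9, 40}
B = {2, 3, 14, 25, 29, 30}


Set A = {4, 5, 9, 40}
Set B = {2, 3, 14, 25, 29, 30}
A ∩ B = {}
|A ∩ B| = 0

0


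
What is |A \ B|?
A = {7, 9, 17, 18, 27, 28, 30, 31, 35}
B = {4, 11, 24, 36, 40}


Set A = {7, 9, 17, 18, 27, 28, 30, 31, 35}
Set B = {4, 11, 24, 36, 40}
A \ B = {7, 9, 17, 18, 27, 28, 30, 31, 35}
|A \ B| = 9

9


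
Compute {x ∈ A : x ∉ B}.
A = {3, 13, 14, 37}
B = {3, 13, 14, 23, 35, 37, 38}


Set A = {3, 13, 14, 37}
Set B = {3, 13, 14, 23, 35, 37, 38}
Check each element of A against B:
3 ∈ B, 13 ∈ B, 14 ∈ B, 37 ∈ B
Elements of A not in B: {}

{}


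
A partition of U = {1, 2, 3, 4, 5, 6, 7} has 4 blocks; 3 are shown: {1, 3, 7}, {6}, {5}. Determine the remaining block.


U = {1, 2, 3, 4, 5, 6, 7}
Shown blocks: {1, 3, 7}, {6}, {5}
A partition's blocks are pairwise disjoint and cover U, so the missing block = U \ (union of shown blocks).
Union of shown blocks: {1, 3, 5, 6, 7}
Missing block = U \ (union) = {2, 4}

{2, 4}


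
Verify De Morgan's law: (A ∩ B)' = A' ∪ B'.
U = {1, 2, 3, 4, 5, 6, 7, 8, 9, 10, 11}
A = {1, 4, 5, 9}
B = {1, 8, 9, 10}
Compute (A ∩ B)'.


U = {1, 2, 3, 4, 5, 6, 7, 8, 9, 10, 11}
A = {1, 4, 5, 9}, B = {1, 8, 9, 10}
A ∩ B = {1, 9}
(A ∩ B)' = U \ (A ∩ B) = {2, 3, 4, 5, 6, 7, 8, 10, 11}
Verification via A' ∪ B': A' = {2, 3, 6, 7, 8, 10, 11}, B' = {2, 3, 4, 5, 6, 7, 11}
A' ∪ B' = {2, 3, 4, 5, 6, 7, 8, 10, 11} ✓

{2, 3, 4, 5, 6, 7, 8, 10, 11}


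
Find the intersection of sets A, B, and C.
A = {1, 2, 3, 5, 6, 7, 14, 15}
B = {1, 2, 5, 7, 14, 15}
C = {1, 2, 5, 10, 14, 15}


Set A = {1, 2, 3, 5, 6, 7, 14, 15}
Set B = {1, 2, 5, 7, 14, 15}
Set C = {1, 2, 5, 10, 14, 15}
First, A ∩ B = {1, 2, 5, 7, 14, 15}
Then, (A ∩ B) ∩ C = {1, 2, 5, 14, 15}

{1, 2, 5, 14, 15}


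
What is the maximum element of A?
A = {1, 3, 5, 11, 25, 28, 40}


Set A = {1, 3, 5, 11, 25, 28, 40}
Elements in ascending order: 1, 3, 5, 11, 25, 28, 40
The largest element is 40.

40


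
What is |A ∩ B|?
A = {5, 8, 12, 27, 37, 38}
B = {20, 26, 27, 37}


Set A = {5, 8, 12, 27, 37, 38}
Set B = {20, 26, 27, 37}
A ∩ B = {27, 37}
|A ∩ B| = 2

2


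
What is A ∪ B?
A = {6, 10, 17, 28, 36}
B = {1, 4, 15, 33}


Set A = {6, 10, 17, 28, 36}
Set B = {1, 4, 15, 33}
A ∪ B includes all elements in either set.
Elements from A: {6, 10, 17, 28, 36}
Elements from B not already included: {1, 4, 15, 33}
A ∪ B = {1, 4, 6, 10, 15, 17, 28, 33, 36}

{1, 4, 6, 10, 15, 17, 28, 33, 36}


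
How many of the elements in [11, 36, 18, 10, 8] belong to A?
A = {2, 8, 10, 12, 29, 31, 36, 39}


Set A = {2, 8, 10, 12, 29, 31, 36, 39}
Candidates: [11, 36, 18, 10, 8]
Check each candidate:
11 ∉ A, 36 ∈ A, 18 ∉ A, 10 ∈ A, 8 ∈ A
Count of candidates in A: 3

3


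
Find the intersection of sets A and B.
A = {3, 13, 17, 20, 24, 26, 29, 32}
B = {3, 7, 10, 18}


Set A = {3, 13, 17, 20, 24, 26, 29, 32}
Set B = {3, 7, 10, 18}
A ∩ B includes only elements in both sets.
Check each element of A against B:
3 ✓, 13 ✗, 17 ✗, 20 ✗, 24 ✗, 26 ✗, 29 ✗, 32 ✗
A ∩ B = {3}

{3}


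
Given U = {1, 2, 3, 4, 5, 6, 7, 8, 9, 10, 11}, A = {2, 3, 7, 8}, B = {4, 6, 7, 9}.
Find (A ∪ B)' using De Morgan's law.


U = {1, 2, 3, 4, 5, 6, 7, 8, 9, 10, 11}
A = {2, 3, 7, 8}, B = {4, 6, 7, 9}
A ∪ B = {2, 3, 4, 6, 7, 8, 9}
(A ∪ B)' = U \ (A ∪ B) = {1, 5, 10, 11}
Verification via A' ∩ B': A' = {1, 4, 5, 6, 9, 10, 11}, B' = {1, 2, 3, 5, 8, 10, 11}
A' ∩ B' = {1, 5, 10, 11} ✓

{1, 5, 10, 11}


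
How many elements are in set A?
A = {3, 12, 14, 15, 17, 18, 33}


Set A = {3, 12, 14, 15, 17, 18, 33}
Listing elements: 3, 12, 14, 15, 17, 18, 33
Counting: 7 elements
|A| = 7

7


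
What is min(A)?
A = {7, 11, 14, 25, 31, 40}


Set A = {7, 11, 14, 25, 31, 40}
Elements in ascending order: 7, 11, 14, 25, 31, 40
The smallest element is 7.

7


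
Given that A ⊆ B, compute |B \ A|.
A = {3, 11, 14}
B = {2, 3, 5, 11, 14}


Set A = {3, 11, 14}, |A| = 3
Set B = {2, 3, 5, 11, 14}, |B| = 5
Since A ⊆ B: B \ A = {2, 5}
|B| - |A| = 5 - 3 = 2

2


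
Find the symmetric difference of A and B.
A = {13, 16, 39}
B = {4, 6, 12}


Set A = {13, 16, 39}
Set B = {4, 6, 12}
A △ B = (A \ B) ∪ (B \ A)
Elements in A but not B: {13, 16, 39}
Elements in B but not A: {4, 6, 12}
A △ B = {4, 6, 12, 13, 16, 39}

{4, 6, 12, 13, 16, 39}


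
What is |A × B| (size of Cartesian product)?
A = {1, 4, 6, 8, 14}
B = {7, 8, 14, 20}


Set A = {1, 4, 6, 8, 14} has 5 elements.
Set B = {7, 8, 14, 20} has 4 elements.
|A × B| = |A| × |B| = 5 × 4 = 20

20


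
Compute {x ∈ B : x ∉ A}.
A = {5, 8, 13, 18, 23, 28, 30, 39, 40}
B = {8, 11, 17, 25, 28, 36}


Set A = {5, 8, 13, 18, 23, 28, 30, 39, 40}
Set B = {8, 11, 17, 25, 28, 36}
Check each element of B against A:
8 ∈ A, 11 ∉ A (include), 17 ∉ A (include), 25 ∉ A (include), 28 ∈ A, 36 ∉ A (include)
Elements of B not in A: {11, 17, 25, 36}

{11, 17, 25, 36}


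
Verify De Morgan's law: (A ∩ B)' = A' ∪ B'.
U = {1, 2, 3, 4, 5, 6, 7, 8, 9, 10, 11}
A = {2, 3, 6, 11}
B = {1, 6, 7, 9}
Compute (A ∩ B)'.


U = {1, 2, 3, 4, 5, 6, 7, 8, 9, 10, 11}
A = {2, 3, 6, 11}, B = {1, 6, 7, 9}
A ∩ B = {6}
(A ∩ B)' = U \ (A ∩ B) = {1, 2, 3, 4, 5, 7, 8, 9, 10, 11}
Verification via A' ∪ B': A' = {1, 4, 5, 7, 8, 9, 10}, B' = {2, 3, 4, 5, 8, 10, 11}
A' ∪ B' = {1, 2, 3, 4, 5, 7, 8, 9, 10, 11} ✓

{1, 2, 3, 4, 5, 7, 8, 9, 10, 11}


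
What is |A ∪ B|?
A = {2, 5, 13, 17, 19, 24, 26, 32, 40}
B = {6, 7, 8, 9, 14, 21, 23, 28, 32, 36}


Set A = {2, 5, 13, 17, 19, 24, 26, 32, 40}, |A| = 9
Set B = {6, 7, 8, 9, 14, 21, 23, 28, 32, 36}, |B| = 10
A ∩ B = {32}, |A ∩ B| = 1
|A ∪ B| = |A| + |B| - |A ∩ B| = 9 + 10 - 1 = 18

18


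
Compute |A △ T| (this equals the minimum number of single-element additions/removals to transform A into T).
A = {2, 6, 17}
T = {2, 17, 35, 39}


Set A = {2, 6, 17}
Set T = {2, 17, 35, 39}
Elements to remove from A (in A, not in T): {6} → 1 removals
Elements to add to A (in T, not in A): {35, 39} → 2 additions
Total edits = 1 + 2 = 3

3


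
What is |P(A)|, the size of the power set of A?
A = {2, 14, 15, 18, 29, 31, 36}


Set A = {2, 14, 15, 18, 29, 31, 36}
|A| = 7
The power set P(A) contains all subsets of A.
|P(A)| = 2^|A| = 2^7 = 128

128


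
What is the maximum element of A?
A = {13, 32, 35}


Set A = {13, 32, 35}
Elements in ascending order: 13, 32, 35
The largest element is 35.

35


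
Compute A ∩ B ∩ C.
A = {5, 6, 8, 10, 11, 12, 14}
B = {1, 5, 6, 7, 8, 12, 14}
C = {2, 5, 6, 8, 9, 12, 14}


Set A = {5, 6, 8, 10, 11, 12, 14}
Set B = {1, 5, 6, 7, 8, 12, 14}
Set C = {2, 5, 6, 8, 9, 12, 14}
First, A ∩ B = {5, 6, 8, 12, 14}
Then, (A ∩ B) ∩ C = {5, 6, 8, 12, 14}

{5, 6, 8, 12, 14}


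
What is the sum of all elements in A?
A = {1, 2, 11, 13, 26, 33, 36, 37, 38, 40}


Set A = {1, 2, 11, 13, 26, 33, 36, 37, 38, 40}
Sum = 1 + 2 + 11 + 13 + 26 + 33 + 36 + 37 + 38 + 40 = 237

237


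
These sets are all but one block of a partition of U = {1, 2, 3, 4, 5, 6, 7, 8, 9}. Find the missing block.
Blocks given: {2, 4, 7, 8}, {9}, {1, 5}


U = {1, 2, 3, 4, 5, 6, 7, 8, 9}
Shown blocks: {2, 4, 7, 8}, {9}, {1, 5}
A partition's blocks are pairwise disjoint and cover U, so the missing block = U \ (union of shown blocks).
Union of shown blocks: {1, 2, 4, 5, 7, 8, 9}
Missing block = U \ (union) = {3, 6}

{3, 6}


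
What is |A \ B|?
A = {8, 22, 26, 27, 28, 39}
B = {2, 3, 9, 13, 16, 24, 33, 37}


Set A = {8, 22, 26, 27, 28, 39}
Set B = {2, 3, 9, 13, 16, 24, 33, 37}
A \ B = {8, 22, 26, 27, 28, 39}
|A \ B| = 6

6


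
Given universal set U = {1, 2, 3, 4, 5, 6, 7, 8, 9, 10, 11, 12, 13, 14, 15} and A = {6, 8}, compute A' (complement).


Universal set U = {1, 2, 3, 4, 5, 6, 7, 8, 9, 10, 11, 12, 13, 14, 15}
Set A = {6, 8}
A' = U \ A = elements in U but not in A
Checking each element of U:
1 (not in A, include), 2 (not in A, include), 3 (not in A, include), 4 (not in A, include), 5 (not in A, include), 6 (in A, exclude), 7 (not in A, include), 8 (in A, exclude), 9 (not in A, include), 10 (not in A, include), 11 (not in A, include), 12 (not in A, include), 13 (not in A, include), 14 (not in A, include), 15 (not in A, include)
A' = {1, 2, 3, 4, 5, 7, 9, 10, 11, 12, 13, 14, 15}

{1, 2, 3, 4, 5, 7, 9, 10, 11, 12, 13, 14, 15}


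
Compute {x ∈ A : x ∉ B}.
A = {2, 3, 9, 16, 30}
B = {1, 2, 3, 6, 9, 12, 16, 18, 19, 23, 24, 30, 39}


Set A = {2, 3, 9, 16, 30}
Set B = {1, 2, 3, 6, 9, 12, 16, 18, 19, 23, 24, 30, 39}
Check each element of A against B:
2 ∈ B, 3 ∈ B, 9 ∈ B, 16 ∈ B, 30 ∈ B
Elements of A not in B: {}

{}


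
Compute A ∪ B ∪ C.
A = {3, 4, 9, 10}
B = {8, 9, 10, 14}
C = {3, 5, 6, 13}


Set A = {3, 4, 9, 10}
Set B = {8, 9, 10, 14}
Set C = {3, 5, 6, 13}
First, A ∪ B = {3, 4, 8, 9, 10, 14}
Then, (A ∪ B) ∪ C = {3, 4, 5, 6, 8, 9, 10, 13, 14}

{3, 4, 5, 6, 8, 9, 10, 13, 14}


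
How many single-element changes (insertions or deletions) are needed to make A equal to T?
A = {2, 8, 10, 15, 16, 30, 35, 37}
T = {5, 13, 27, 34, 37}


Set A = {2, 8, 10, 15, 16, 30, 35, 37}
Set T = {5, 13, 27, 34, 37}
Elements to remove from A (in A, not in T): {2, 8, 10, 15, 16, 30, 35} → 7 removals
Elements to add to A (in T, not in A): {5, 13, 27, 34} → 4 additions
Total edits = 7 + 4 = 11

11


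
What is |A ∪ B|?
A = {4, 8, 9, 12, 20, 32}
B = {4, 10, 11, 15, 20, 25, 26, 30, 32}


Set A = {4, 8, 9, 12, 20, 32}, |A| = 6
Set B = {4, 10, 11, 15, 20, 25, 26, 30, 32}, |B| = 9
A ∩ B = {4, 20, 32}, |A ∩ B| = 3
|A ∪ B| = |A| + |B| - |A ∩ B| = 6 + 9 - 3 = 12

12


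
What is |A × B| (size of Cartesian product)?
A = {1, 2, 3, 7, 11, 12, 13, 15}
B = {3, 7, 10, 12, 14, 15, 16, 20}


Set A = {1, 2, 3, 7, 11, 12, 13, 15} has 8 elements.
Set B = {3, 7, 10, 12, 14, 15, 16, 20} has 8 elements.
|A × B| = |A| × |B| = 8 × 8 = 64

64


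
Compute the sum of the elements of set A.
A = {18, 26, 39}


Set A = {18, 26, 39}
Sum = 18 + 26 + 39 = 83

83


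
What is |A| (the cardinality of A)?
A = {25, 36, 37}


Set A = {25, 36, 37}
Listing elements: 25, 36, 37
Counting: 3 elements
|A| = 3

3


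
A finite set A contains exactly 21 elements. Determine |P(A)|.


The set has 21 elements.
The power set contains all possible subsets.
|P(A)| = 2^|A| = 2^21 = 2097152

2097152


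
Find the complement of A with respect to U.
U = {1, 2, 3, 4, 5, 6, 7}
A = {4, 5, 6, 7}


Universal set U = {1, 2, 3, 4, 5, 6, 7}
Set A = {4, 5, 6, 7}
A' = U \ A = elements in U but not in A
Checking each element of U:
1 (not in A, include), 2 (not in A, include), 3 (not in A, include), 4 (in A, exclude), 5 (in A, exclude), 6 (in A, exclude), 7 (in A, exclude)
A' = {1, 2, 3}

{1, 2, 3}


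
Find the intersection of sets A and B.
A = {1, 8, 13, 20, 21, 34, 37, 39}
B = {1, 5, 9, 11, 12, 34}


Set A = {1, 8, 13, 20, 21, 34, 37, 39}
Set B = {1, 5, 9, 11, 12, 34}
A ∩ B includes only elements in both sets.
Check each element of A against B:
1 ✓, 8 ✗, 13 ✗, 20 ✗, 21 ✗, 34 ✓, 37 ✗, 39 ✗
A ∩ B = {1, 34}

{1, 34}


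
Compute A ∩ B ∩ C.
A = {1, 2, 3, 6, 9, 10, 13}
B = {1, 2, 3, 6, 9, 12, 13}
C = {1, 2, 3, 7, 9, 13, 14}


Set A = {1, 2, 3, 6, 9, 10, 13}
Set B = {1, 2, 3, 6, 9, 12, 13}
Set C = {1, 2, 3, 7, 9, 13, 14}
First, A ∩ B = {1, 2, 3, 6, 9, 13}
Then, (A ∩ B) ∩ C = {1, 2, 3, 9, 13}

{1, 2, 3, 9, 13}


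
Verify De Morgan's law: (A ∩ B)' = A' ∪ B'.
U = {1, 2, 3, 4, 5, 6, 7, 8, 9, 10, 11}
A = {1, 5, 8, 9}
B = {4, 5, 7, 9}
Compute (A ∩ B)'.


U = {1, 2, 3, 4, 5, 6, 7, 8, 9, 10, 11}
A = {1, 5, 8, 9}, B = {4, 5, 7, 9}
A ∩ B = {5, 9}
(A ∩ B)' = U \ (A ∩ B) = {1, 2, 3, 4, 6, 7, 8, 10, 11}
Verification via A' ∪ B': A' = {2, 3, 4, 6, 7, 10, 11}, B' = {1, 2, 3, 6, 8, 10, 11}
A' ∪ B' = {1, 2, 3, 4, 6, 7, 8, 10, 11} ✓

{1, 2, 3, 4, 6, 7, 8, 10, 11}


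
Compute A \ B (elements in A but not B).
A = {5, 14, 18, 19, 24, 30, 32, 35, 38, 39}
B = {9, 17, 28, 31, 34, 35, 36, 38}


Set A = {5, 14, 18, 19, 24, 30, 32, 35, 38, 39}
Set B = {9, 17, 28, 31, 34, 35, 36, 38}
A \ B includes elements in A that are not in B.
Check each element of A:
5 (not in B, keep), 14 (not in B, keep), 18 (not in B, keep), 19 (not in B, keep), 24 (not in B, keep), 30 (not in B, keep), 32 (not in B, keep), 35 (in B, remove), 38 (in B, remove), 39 (not in B, keep)
A \ B = {5, 14, 18, 19, 24, 30, 32, 39}

{5, 14, 18, 19, 24, 30, 32, 39}


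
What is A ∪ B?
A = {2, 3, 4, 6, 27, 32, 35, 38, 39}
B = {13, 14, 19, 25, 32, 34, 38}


Set A = {2, 3, 4, 6, 27, 32, 35, 38, 39}
Set B = {13, 14, 19, 25, 32, 34, 38}
A ∪ B includes all elements in either set.
Elements from A: {2, 3, 4, 6, 27, 32, 35, 38, 39}
Elements from B not already included: {13, 14, 19, 25, 34}
A ∪ B = {2, 3, 4, 6, 13, 14, 19, 25, 27, 32, 34, 35, 38, 39}

{2, 3, 4, 6, 13, 14, 19, 25, 27, 32, 34, 35, 38, 39}


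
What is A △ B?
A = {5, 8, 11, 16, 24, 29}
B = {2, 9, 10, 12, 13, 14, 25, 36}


Set A = {5, 8, 11, 16, 24, 29}
Set B = {2, 9, 10, 12, 13, 14, 25, 36}
A △ B = (A \ B) ∪ (B \ A)
Elements in A but not B: {5, 8, 11, 16, 24, 29}
Elements in B but not A: {2, 9, 10, 12, 13, 14, 25, 36}
A △ B = {2, 5, 8, 9, 10, 11, 12, 13, 14, 16, 24, 25, 29, 36}

{2, 5, 8, 9, 10, 11, 12, 13, 14, 16, 24, 25, 29, 36}


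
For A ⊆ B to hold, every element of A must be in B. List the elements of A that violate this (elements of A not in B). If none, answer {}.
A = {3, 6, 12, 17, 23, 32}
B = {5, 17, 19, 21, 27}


Set A = {3, 6, 12, 17, 23, 32}
Set B = {5, 17, 19, 21, 27}
Check each element of A against B:
3 ∉ B (include), 6 ∉ B (include), 12 ∉ B (include), 17 ∈ B, 23 ∉ B (include), 32 ∉ B (include)
Elements of A not in B: {3, 6, 12, 23, 32}

{3, 6, 12, 23, 32}


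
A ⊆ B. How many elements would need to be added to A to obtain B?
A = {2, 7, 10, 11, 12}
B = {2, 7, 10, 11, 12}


Set A = {2, 7, 10, 11, 12}, |A| = 5
Set B = {2, 7, 10, 11, 12}, |B| = 5
Since A ⊆ B: B \ A = {}
|B| - |A| = 5 - 5 = 0

0


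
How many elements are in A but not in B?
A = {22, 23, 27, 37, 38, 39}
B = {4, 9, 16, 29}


Set A = {22, 23, 27, 37, 38, 39}
Set B = {4, 9, 16, 29}
A \ B = {22, 23, 27, 37, 38, 39}
|A \ B| = 6

6


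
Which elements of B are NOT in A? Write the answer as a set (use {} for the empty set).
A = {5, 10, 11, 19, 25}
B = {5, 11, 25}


Set A = {5, 10, 11, 19, 25}
Set B = {5, 11, 25}
Check each element of B against A:
5 ∈ A, 11 ∈ A, 25 ∈ A
Elements of B not in A: {}

{}


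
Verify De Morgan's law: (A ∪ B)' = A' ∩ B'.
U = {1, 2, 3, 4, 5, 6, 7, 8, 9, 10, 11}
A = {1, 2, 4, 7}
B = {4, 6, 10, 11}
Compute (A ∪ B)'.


U = {1, 2, 3, 4, 5, 6, 7, 8, 9, 10, 11}
A = {1, 2, 4, 7}, B = {4, 6, 10, 11}
A ∪ B = {1, 2, 4, 6, 7, 10, 11}
(A ∪ B)' = U \ (A ∪ B) = {3, 5, 8, 9}
Verification via A' ∩ B': A' = {3, 5, 6, 8, 9, 10, 11}, B' = {1, 2, 3, 5, 7, 8, 9}
A' ∩ B' = {3, 5, 8, 9} ✓

{3, 5, 8, 9}


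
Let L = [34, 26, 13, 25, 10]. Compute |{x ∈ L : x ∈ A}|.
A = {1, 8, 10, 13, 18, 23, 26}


Set A = {1, 8, 10, 13, 18, 23, 26}
Candidates: [34, 26, 13, 25, 10]
Check each candidate:
34 ∉ A, 26 ∈ A, 13 ∈ A, 25 ∉ A, 10 ∈ A
Count of candidates in A: 3

3


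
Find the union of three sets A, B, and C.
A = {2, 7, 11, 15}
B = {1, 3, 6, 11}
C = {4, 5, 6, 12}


Set A = {2, 7, 11, 15}
Set B = {1, 3, 6, 11}
Set C = {4, 5, 6, 12}
First, A ∪ B = {1, 2, 3, 6, 7, 11, 15}
Then, (A ∪ B) ∪ C = {1, 2, 3, 4, 5, 6, 7, 11, 12, 15}

{1, 2, 3, 4, 5, 6, 7, 11, 12, 15}


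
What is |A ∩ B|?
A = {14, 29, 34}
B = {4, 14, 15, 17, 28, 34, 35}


Set A = {14, 29, 34}
Set B = {4, 14, 15, 17, 28, 34, 35}
A ∩ B = {14, 34}
|A ∩ B| = 2

2


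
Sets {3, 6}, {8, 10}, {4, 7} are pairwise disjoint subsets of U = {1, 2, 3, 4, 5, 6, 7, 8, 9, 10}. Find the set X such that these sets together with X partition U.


U = {1, 2, 3, 4, 5, 6, 7, 8, 9, 10}
Shown blocks: {3, 6}, {8, 10}, {4, 7}
A partition's blocks are pairwise disjoint and cover U, so the missing block = U \ (union of shown blocks).
Union of shown blocks: {3, 4, 6, 7, 8, 10}
Missing block = U \ (union) = {1, 2, 5, 9}

{1, 2, 5, 9}


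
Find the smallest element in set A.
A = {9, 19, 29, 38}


Set A = {9, 19, 29, 38}
Elements in ascending order: 9, 19, 29, 38
The smallest element is 9.

9


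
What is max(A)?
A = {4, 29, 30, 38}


Set A = {4, 29, 30, 38}
Elements in ascending order: 4, 29, 30, 38
The largest element is 38.

38


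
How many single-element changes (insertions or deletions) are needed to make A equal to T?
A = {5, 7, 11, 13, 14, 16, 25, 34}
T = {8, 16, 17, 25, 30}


Set A = {5, 7, 11, 13, 14, 16, 25, 34}
Set T = {8, 16, 17, 25, 30}
Elements to remove from A (in A, not in T): {5, 7, 11, 13, 14, 34} → 6 removals
Elements to add to A (in T, not in A): {8, 17, 30} → 3 additions
Total edits = 6 + 3 = 9

9


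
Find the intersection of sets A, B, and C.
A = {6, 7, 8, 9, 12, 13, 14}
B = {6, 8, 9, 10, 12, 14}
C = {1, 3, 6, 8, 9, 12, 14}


Set A = {6, 7, 8, 9, 12, 13, 14}
Set B = {6, 8, 9, 10, 12, 14}
Set C = {1, 3, 6, 8, 9, 12, 14}
First, A ∩ B = {6, 8, 9, 12, 14}
Then, (A ∩ B) ∩ C = {6, 8, 9, 12, 14}

{6, 8, 9, 12, 14}


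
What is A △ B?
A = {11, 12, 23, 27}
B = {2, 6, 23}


Set A = {11, 12, 23, 27}
Set B = {2, 6, 23}
A △ B = (A \ B) ∪ (B \ A)
Elements in A but not B: {11, 12, 27}
Elements in B but not A: {2, 6}
A △ B = {2, 6, 11, 12, 27}

{2, 6, 11, 12, 27}


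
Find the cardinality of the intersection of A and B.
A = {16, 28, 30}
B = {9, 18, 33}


Set A = {16, 28, 30}
Set B = {9, 18, 33}
A ∩ B = {}
|A ∩ B| = 0

0


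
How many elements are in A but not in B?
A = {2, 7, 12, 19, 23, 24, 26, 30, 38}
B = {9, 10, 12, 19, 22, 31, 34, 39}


Set A = {2, 7, 12, 19, 23, 24, 26, 30, 38}
Set B = {9, 10, 12, 19, 22, 31, 34, 39}
A \ B = {2, 7, 23, 24, 26, 30, 38}
|A \ B| = 7

7


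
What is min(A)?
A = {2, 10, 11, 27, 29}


Set A = {2, 10, 11, 27, 29}
Elements in ascending order: 2, 10, 11, 27, 29
The smallest element is 2.

2


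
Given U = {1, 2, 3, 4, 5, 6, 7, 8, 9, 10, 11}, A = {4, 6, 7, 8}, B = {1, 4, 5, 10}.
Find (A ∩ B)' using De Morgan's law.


U = {1, 2, 3, 4, 5, 6, 7, 8, 9, 10, 11}
A = {4, 6, 7, 8}, B = {1, 4, 5, 10}
A ∩ B = {4}
(A ∩ B)' = U \ (A ∩ B) = {1, 2, 3, 5, 6, 7, 8, 9, 10, 11}
Verification via A' ∪ B': A' = {1, 2, 3, 5, 9, 10, 11}, B' = {2, 3, 6, 7, 8, 9, 11}
A' ∪ B' = {1, 2, 3, 5, 6, 7, 8, 9, 10, 11} ✓

{1, 2, 3, 5, 6, 7, 8, 9, 10, 11}


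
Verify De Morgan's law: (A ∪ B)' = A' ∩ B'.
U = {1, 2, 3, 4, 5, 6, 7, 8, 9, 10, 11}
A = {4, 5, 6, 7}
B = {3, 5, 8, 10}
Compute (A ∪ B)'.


U = {1, 2, 3, 4, 5, 6, 7, 8, 9, 10, 11}
A = {4, 5, 6, 7}, B = {3, 5, 8, 10}
A ∪ B = {3, 4, 5, 6, 7, 8, 10}
(A ∪ B)' = U \ (A ∪ B) = {1, 2, 9, 11}
Verification via A' ∩ B': A' = {1, 2, 3, 8, 9, 10, 11}, B' = {1, 2, 4, 6, 7, 9, 11}
A' ∩ B' = {1, 2, 9, 11} ✓

{1, 2, 9, 11}


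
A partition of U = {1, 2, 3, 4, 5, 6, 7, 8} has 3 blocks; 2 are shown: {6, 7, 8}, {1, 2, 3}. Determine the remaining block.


U = {1, 2, 3, 4, 5, 6, 7, 8}
Shown blocks: {6, 7, 8}, {1, 2, 3}
A partition's blocks are pairwise disjoint and cover U, so the missing block = U \ (union of shown blocks).
Union of shown blocks: {1, 2, 3, 6, 7, 8}
Missing block = U \ (union) = {4, 5}

{4, 5}


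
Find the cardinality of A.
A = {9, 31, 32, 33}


Set A = {9, 31, 32, 33}
Listing elements: 9, 31, 32, 33
Counting: 4 elements
|A| = 4

4


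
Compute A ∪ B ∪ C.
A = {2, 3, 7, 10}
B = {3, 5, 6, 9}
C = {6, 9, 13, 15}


Set A = {2, 3, 7, 10}
Set B = {3, 5, 6, 9}
Set C = {6, 9, 13, 15}
First, A ∪ B = {2, 3, 5, 6, 7, 9, 10}
Then, (A ∪ B) ∪ C = {2, 3, 5, 6, 7, 9, 10, 13, 15}

{2, 3, 5, 6, 7, 9, 10, 13, 15}


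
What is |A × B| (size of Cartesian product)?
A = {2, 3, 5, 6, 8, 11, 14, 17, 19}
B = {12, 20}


Set A = {2, 3, 5, 6, 8, 11, 14, 17, 19} has 9 elements.
Set B = {12, 20} has 2 elements.
|A × B| = |A| × |B| = 9 × 2 = 18

18


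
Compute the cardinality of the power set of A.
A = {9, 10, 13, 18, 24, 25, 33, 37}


Set A = {9, 10, 13, 18, 24, 25, 33, 37}
|A| = 8
The power set P(A) contains all subsets of A.
|P(A)| = 2^|A| = 2^8 = 256

256


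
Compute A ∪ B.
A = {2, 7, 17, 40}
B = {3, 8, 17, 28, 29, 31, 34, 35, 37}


Set A = {2, 7, 17, 40}
Set B = {3, 8, 17, 28, 29, 31, 34, 35, 37}
A ∪ B includes all elements in either set.
Elements from A: {2, 7, 17, 40}
Elements from B not already included: {3, 8, 28, 29, 31, 34, 35, 37}
A ∪ B = {2, 3, 7, 8, 17, 28, 29, 31, 34, 35, 37, 40}

{2, 3, 7, 8, 17, 28, 29, 31, 34, 35, 37, 40}


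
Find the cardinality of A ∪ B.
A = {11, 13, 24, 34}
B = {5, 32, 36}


Set A = {11, 13, 24, 34}, |A| = 4
Set B = {5, 32, 36}, |B| = 3
A ∩ B = {}, |A ∩ B| = 0
|A ∪ B| = |A| + |B| - |A ∩ B| = 4 + 3 - 0 = 7

7


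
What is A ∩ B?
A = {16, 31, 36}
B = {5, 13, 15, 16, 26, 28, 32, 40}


Set A = {16, 31, 36}
Set B = {5, 13, 15, 16, 26, 28, 32, 40}
A ∩ B includes only elements in both sets.
Check each element of A against B:
16 ✓, 31 ✗, 36 ✗
A ∩ B = {16}

{16}


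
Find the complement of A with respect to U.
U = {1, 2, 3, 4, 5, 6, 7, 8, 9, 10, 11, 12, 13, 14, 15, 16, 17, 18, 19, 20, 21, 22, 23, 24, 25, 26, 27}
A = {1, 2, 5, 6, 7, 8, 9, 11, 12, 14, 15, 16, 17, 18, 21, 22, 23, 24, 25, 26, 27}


Universal set U = {1, 2, 3, 4, 5, 6, 7, 8, 9, 10, 11, 12, 13, 14, 15, 16, 17, 18, 19, 20, 21, 22, 23, 24, 25, 26, 27}
Set A = {1, 2, 5, 6, 7, 8, 9, 11, 12, 14, 15, 16, 17, 18, 21, 22, 23, 24, 25, 26, 27}
A' = U \ A = elements in U but not in A
Checking each element of U:
1 (in A, exclude), 2 (in A, exclude), 3 (not in A, include), 4 (not in A, include), 5 (in A, exclude), 6 (in A, exclude), 7 (in A, exclude), 8 (in A, exclude), 9 (in A, exclude), 10 (not in A, include), 11 (in A, exclude), 12 (in A, exclude), 13 (not in A, include), 14 (in A, exclude), 15 (in A, exclude), 16 (in A, exclude), 17 (in A, exclude), 18 (in A, exclude), 19 (not in A, include), 20 (not in A, include), 21 (in A, exclude), 22 (in A, exclude), 23 (in A, exclude), 24 (in A, exclude), 25 (in A, exclude), 26 (in A, exclude), 27 (in A, exclude)
A' = {3, 4, 10, 13, 19, 20}

{3, 4, 10, 13, 19, 20}


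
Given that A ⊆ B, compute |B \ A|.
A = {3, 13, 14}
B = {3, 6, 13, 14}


Set A = {3, 13, 14}, |A| = 3
Set B = {3, 6, 13, 14}, |B| = 4
Since A ⊆ B: B \ A = {6}
|B| - |A| = 4 - 3 = 1

1


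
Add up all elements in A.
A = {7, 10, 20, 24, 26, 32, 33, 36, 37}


Set A = {7, 10, 20, 24, 26, 32, 33, 36, 37}
Sum = 7 + 10 + 20 + 24 + 26 + 32 + 33 + 36 + 37 = 225

225


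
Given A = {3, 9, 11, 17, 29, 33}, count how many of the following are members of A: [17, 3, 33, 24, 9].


Set A = {3, 9, 11, 17, 29, 33}
Candidates: [17, 3, 33, 24, 9]
Check each candidate:
17 ∈ A, 3 ∈ A, 33 ∈ A, 24 ∉ A, 9 ∈ A
Count of candidates in A: 4

4


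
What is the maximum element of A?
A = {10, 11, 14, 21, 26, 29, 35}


Set A = {10, 11, 14, 21, 26, 29, 35}
Elements in ascending order: 10, 11, 14, 21, 26, 29, 35
The largest element is 35.

35


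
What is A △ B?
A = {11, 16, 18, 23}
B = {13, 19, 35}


Set A = {11, 16, 18, 23}
Set B = {13, 19, 35}
A △ B = (A \ B) ∪ (B \ A)
Elements in A but not B: {11, 16, 18, 23}
Elements in B but not A: {13, 19, 35}
A △ B = {11, 13, 16, 18, 19, 23, 35}

{11, 13, 16, 18, 19, 23, 35}


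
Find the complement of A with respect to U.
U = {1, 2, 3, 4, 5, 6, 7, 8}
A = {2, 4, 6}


Universal set U = {1, 2, 3, 4, 5, 6, 7, 8}
Set A = {2, 4, 6}
A' = U \ A = elements in U but not in A
Checking each element of U:
1 (not in A, include), 2 (in A, exclude), 3 (not in A, include), 4 (in A, exclude), 5 (not in A, include), 6 (in A, exclude), 7 (not in A, include), 8 (not in A, include)
A' = {1, 3, 5, 7, 8}

{1, 3, 5, 7, 8}


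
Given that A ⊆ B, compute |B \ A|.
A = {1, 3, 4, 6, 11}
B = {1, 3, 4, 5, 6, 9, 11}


Set A = {1, 3, 4, 6, 11}, |A| = 5
Set B = {1, 3, 4, 5, 6, 9, 11}, |B| = 7
Since A ⊆ B: B \ A = {5, 9}
|B| - |A| = 7 - 5 = 2

2


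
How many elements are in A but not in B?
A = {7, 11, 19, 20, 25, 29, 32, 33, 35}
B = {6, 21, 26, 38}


Set A = {7, 11, 19, 20, 25, 29, 32, 33, 35}
Set B = {6, 21, 26, 38}
A \ B = {7, 11, 19, 20, 25, 29, 32, 33, 35}
|A \ B| = 9

9


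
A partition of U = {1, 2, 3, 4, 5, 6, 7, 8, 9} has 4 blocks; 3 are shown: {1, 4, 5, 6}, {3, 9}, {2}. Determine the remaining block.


U = {1, 2, 3, 4, 5, 6, 7, 8, 9}
Shown blocks: {1, 4, 5, 6}, {3, 9}, {2}
A partition's blocks are pairwise disjoint and cover U, so the missing block = U \ (union of shown blocks).
Union of shown blocks: {1, 2, 3, 4, 5, 6, 9}
Missing block = U \ (union) = {7, 8}

{7, 8}


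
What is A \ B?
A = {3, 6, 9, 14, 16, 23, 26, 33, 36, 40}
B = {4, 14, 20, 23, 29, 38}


Set A = {3, 6, 9, 14, 16, 23, 26, 33, 36, 40}
Set B = {4, 14, 20, 23, 29, 38}
A \ B includes elements in A that are not in B.
Check each element of A:
3 (not in B, keep), 6 (not in B, keep), 9 (not in B, keep), 14 (in B, remove), 16 (not in B, keep), 23 (in B, remove), 26 (not in B, keep), 33 (not in B, keep), 36 (not in B, keep), 40 (not in B, keep)
A \ B = {3, 6, 9, 16, 26, 33, 36, 40}

{3, 6, 9, 16, 26, 33, 36, 40}


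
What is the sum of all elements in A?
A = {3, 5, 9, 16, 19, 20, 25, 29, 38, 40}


Set A = {3, 5, 9, 16, 19, 20, 25, 29, 38, 40}
Sum = 3 + 5 + 9 + 16 + 19 + 20 + 25 + 29 + 38 + 40 = 204

204


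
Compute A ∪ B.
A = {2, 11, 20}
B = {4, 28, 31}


Set A = {2, 11, 20}
Set B = {4, 28, 31}
A ∪ B includes all elements in either set.
Elements from A: {2, 11, 20}
Elements from B not already included: {4, 28, 31}
A ∪ B = {2, 4, 11, 20, 28, 31}

{2, 4, 11, 20, 28, 31}


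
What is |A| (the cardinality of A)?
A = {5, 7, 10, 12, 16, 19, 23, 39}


Set A = {5, 7, 10, 12, 16, 19, 23, 39}
Listing elements: 5, 7, 10, 12, 16, 19, 23, 39
Counting: 8 elements
|A| = 8

8


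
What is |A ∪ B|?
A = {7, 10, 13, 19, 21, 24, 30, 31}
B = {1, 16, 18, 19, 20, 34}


Set A = {7, 10, 13, 19, 21, 24, 30, 31}, |A| = 8
Set B = {1, 16, 18, 19, 20, 34}, |B| = 6
A ∩ B = {19}, |A ∩ B| = 1
|A ∪ B| = |A| + |B| - |A ∩ B| = 8 + 6 - 1 = 13

13


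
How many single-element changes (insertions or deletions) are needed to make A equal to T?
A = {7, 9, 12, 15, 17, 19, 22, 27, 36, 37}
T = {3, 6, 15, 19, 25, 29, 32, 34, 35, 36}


Set A = {7, 9, 12, 15, 17, 19, 22, 27, 36, 37}
Set T = {3, 6, 15, 19, 25, 29, 32, 34, 35, 36}
Elements to remove from A (in A, not in T): {7, 9, 12, 17, 22, 27, 37} → 7 removals
Elements to add to A (in T, not in A): {3, 6, 25, 29, 32, 34, 35} → 7 additions
Total edits = 7 + 7 = 14

14


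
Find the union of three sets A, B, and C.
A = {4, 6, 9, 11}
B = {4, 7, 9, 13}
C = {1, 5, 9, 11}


Set A = {4, 6, 9, 11}
Set B = {4, 7, 9, 13}
Set C = {1, 5, 9, 11}
First, A ∪ B = {4, 6, 7, 9, 11, 13}
Then, (A ∪ B) ∪ C = {1, 4, 5, 6, 7, 9, 11, 13}

{1, 4, 5, 6, 7, 9, 11, 13}


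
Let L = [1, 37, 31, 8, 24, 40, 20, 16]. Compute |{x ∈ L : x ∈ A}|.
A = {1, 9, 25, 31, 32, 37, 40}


Set A = {1, 9, 25, 31, 32, 37, 40}
Candidates: [1, 37, 31, 8, 24, 40, 20, 16]
Check each candidate:
1 ∈ A, 37 ∈ A, 31 ∈ A, 8 ∉ A, 24 ∉ A, 40 ∈ A, 20 ∉ A, 16 ∉ A
Count of candidates in A: 4

4


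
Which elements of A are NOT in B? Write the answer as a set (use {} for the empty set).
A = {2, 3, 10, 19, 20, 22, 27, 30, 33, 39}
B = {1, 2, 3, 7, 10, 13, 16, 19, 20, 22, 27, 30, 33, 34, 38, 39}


Set A = {2, 3, 10, 19, 20, 22, 27, 30, 33, 39}
Set B = {1, 2, 3, 7, 10, 13, 16, 19, 20, 22, 27, 30, 33, 34, 38, 39}
Check each element of A against B:
2 ∈ B, 3 ∈ B, 10 ∈ B, 19 ∈ B, 20 ∈ B, 22 ∈ B, 27 ∈ B, 30 ∈ B, 33 ∈ B, 39 ∈ B
Elements of A not in B: {}

{}


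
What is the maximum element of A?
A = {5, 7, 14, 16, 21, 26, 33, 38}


Set A = {5, 7, 14, 16, 21, 26, 33, 38}
Elements in ascending order: 5, 7, 14, 16, 21, 26, 33, 38
The largest element is 38.

38


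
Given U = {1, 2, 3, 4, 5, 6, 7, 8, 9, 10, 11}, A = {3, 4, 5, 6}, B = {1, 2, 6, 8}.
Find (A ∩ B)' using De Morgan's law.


U = {1, 2, 3, 4, 5, 6, 7, 8, 9, 10, 11}
A = {3, 4, 5, 6}, B = {1, 2, 6, 8}
A ∩ B = {6}
(A ∩ B)' = U \ (A ∩ B) = {1, 2, 3, 4, 5, 7, 8, 9, 10, 11}
Verification via A' ∪ B': A' = {1, 2, 7, 8, 9, 10, 11}, B' = {3, 4, 5, 7, 9, 10, 11}
A' ∪ B' = {1, 2, 3, 4, 5, 7, 8, 9, 10, 11} ✓

{1, 2, 3, 4, 5, 7, 8, 9, 10, 11}


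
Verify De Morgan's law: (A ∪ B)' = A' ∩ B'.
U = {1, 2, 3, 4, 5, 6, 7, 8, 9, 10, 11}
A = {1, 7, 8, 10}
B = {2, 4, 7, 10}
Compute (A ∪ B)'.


U = {1, 2, 3, 4, 5, 6, 7, 8, 9, 10, 11}
A = {1, 7, 8, 10}, B = {2, 4, 7, 10}
A ∪ B = {1, 2, 4, 7, 8, 10}
(A ∪ B)' = U \ (A ∪ B) = {3, 5, 6, 9, 11}
Verification via A' ∩ B': A' = {2, 3, 4, 5, 6, 9, 11}, B' = {1, 3, 5, 6, 8, 9, 11}
A' ∩ B' = {3, 5, 6, 9, 11} ✓

{3, 5, 6, 9, 11}


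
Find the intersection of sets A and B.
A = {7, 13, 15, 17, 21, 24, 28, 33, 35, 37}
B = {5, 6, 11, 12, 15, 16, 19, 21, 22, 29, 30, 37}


Set A = {7, 13, 15, 17, 21, 24, 28, 33, 35, 37}
Set B = {5, 6, 11, 12, 15, 16, 19, 21, 22, 29, 30, 37}
A ∩ B includes only elements in both sets.
Check each element of A against B:
7 ✗, 13 ✗, 15 ✓, 17 ✗, 21 ✓, 24 ✗, 28 ✗, 33 ✗, 35 ✗, 37 ✓
A ∩ B = {15, 21, 37}

{15, 21, 37}


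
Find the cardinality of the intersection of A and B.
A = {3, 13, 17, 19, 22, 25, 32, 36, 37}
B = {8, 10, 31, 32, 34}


Set A = {3, 13, 17, 19, 22, 25, 32, 36, 37}
Set B = {8, 10, 31, 32, 34}
A ∩ B = {32}
|A ∩ B| = 1

1


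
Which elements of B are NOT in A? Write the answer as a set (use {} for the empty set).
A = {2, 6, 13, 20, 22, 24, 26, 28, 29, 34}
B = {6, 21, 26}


Set A = {2, 6, 13, 20, 22, 24, 26, 28, 29, 34}
Set B = {6, 21, 26}
Check each element of B against A:
6 ∈ A, 21 ∉ A (include), 26 ∈ A
Elements of B not in A: {21}

{21}


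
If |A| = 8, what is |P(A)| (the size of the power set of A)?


The set has 8 elements.
The power set contains all possible subsets.
|P(A)| = 2^|A| = 2^8 = 256

256


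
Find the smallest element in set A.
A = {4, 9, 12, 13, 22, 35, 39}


Set A = {4, 9, 12, 13, 22, 35, 39}
Elements in ascending order: 4, 9, 12, 13, 22, 35, 39
The smallest element is 4.

4


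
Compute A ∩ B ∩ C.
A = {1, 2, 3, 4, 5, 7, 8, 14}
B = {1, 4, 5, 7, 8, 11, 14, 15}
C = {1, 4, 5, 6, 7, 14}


Set A = {1, 2, 3, 4, 5, 7, 8, 14}
Set B = {1, 4, 5, 7, 8, 11, 14, 15}
Set C = {1, 4, 5, 6, 7, 14}
First, A ∩ B = {1, 4, 5, 7, 8, 14}
Then, (A ∩ B) ∩ C = {1, 4, 5, 7, 14}

{1, 4, 5, 7, 14}


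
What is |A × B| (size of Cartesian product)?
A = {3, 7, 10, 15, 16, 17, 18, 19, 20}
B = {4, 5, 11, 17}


Set A = {3, 7, 10, 15, 16, 17, 18, 19, 20} has 9 elements.
Set B = {4, 5, 11, 17} has 4 elements.
|A × B| = |A| × |B| = 9 × 4 = 36

36


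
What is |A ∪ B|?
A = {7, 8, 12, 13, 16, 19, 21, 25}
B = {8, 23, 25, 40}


Set A = {7, 8, 12, 13, 16, 19, 21, 25}, |A| = 8
Set B = {8, 23, 25, 40}, |B| = 4
A ∩ B = {8, 25}, |A ∩ B| = 2
|A ∪ B| = |A| + |B| - |A ∩ B| = 8 + 4 - 2 = 10

10


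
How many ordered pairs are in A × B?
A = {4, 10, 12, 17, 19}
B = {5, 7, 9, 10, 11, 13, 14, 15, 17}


Set A = {4, 10, 12, 17, 19} has 5 elements.
Set B = {5, 7, 9, 10, 11, 13, 14, 15, 17} has 9 elements.
|A × B| = |A| × |B| = 5 × 9 = 45

45


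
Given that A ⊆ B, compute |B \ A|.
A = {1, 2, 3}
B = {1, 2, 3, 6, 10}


Set A = {1, 2, 3}, |A| = 3
Set B = {1, 2, 3, 6, 10}, |B| = 5
Since A ⊆ B: B \ A = {6, 10}
|B| - |A| = 5 - 3 = 2

2


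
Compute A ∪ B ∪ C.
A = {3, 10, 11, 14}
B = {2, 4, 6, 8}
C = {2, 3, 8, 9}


Set A = {3, 10, 11, 14}
Set B = {2, 4, 6, 8}
Set C = {2, 3, 8, 9}
First, A ∪ B = {2, 3, 4, 6, 8, 10, 11, 14}
Then, (A ∪ B) ∪ C = {2, 3, 4, 6, 8, 9, 10, 11, 14}

{2, 3, 4, 6, 8, 9, 10, 11, 14}


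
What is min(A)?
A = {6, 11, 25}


Set A = {6, 11, 25}
Elements in ascending order: 6, 11, 25
The smallest element is 6.

6


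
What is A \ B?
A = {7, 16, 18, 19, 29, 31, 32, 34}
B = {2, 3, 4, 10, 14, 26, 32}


Set A = {7, 16, 18, 19, 29, 31, 32, 34}
Set B = {2, 3, 4, 10, 14, 26, 32}
A \ B includes elements in A that are not in B.
Check each element of A:
7 (not in B, keep), 16 (not in B, keep), 18 (not in B, keep), 19 (not in B, keep), 29 (not in B, keep), 31 (not in B, keep), 32 (in B, remove), 34 (not in B, keep)
A \ B = {7, 16, 18, 19, 29, 31, 34}

{7, 16, 18, 19, 29, 31, 34}


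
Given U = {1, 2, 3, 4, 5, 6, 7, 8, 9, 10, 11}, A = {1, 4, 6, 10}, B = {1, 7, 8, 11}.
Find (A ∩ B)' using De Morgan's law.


U = {1, 2, 3, 4, 5, 6, 7, 8, 9, 10, 11}
A = {1, 4, 6, 10}, B = {1, 7, 8, 11}
A ∩ B = {1}
(A ∩ B)' = U \ (A ∩ B) = {2, 3, 4, 5, 6, 7, 8, 9, 10, 11}
Verification via A' ∪ B': A' = {2, 3, 5, 7, 8, 9, 11}, B' = {2, 3, 4, 5, 6, 9, 10}
A' ∪ B' = {2, 3, 4, 5, 6, 7, 8, 9, 10, 11} ✓

{2, 3, 4, 5, 6, 7, 8, 9, 10, 11}


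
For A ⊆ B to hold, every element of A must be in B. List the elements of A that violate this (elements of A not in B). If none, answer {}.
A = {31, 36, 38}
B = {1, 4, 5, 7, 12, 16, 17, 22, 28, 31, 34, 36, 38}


Set A = {31, 36, 38}
Set B = {1, 4, 5, 7, 12, 16, 17, 22, 28, 31, 34, 36, 38}
Check each element of A against B:
31 ∈ B, 36 ∈ B, 38 ∈ B
Elements of A not in B: {}

{}


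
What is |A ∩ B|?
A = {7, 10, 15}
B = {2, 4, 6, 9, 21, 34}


Set A = {7, 10, 15}
Set B = {2, 4, 6, 9, 21, 34}
A ∩ B = {}
|A ∩ B| = 0

0


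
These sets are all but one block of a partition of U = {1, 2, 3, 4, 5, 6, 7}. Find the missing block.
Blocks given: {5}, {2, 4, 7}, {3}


U = {1, 2, 3, 4, 5, 6, 7}
Shown blocks: {5}, {2, 4, 7}, {3}
A partition's blocks are pairwise disjoint and cover U, so the missing block = U \ (union of shown blocks).
Union of shown blocks: {2, 3, 4, 5, 7}
Missing block = U \ (union) = {1, 6}

{1, 6}


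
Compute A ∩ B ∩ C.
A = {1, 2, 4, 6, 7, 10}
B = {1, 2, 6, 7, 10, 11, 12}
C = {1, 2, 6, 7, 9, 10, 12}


Set A = {1, 2, 4, 6, 7, 10}
Set B = {1, 2, 6, 7, 10, 11, 12}
Set C = {1, 2, 6, 7, 9, 10, 12}
First, A ∩ B = {1, 2, 6, 7, 10}
Then, (A ∩ B) ∩ C = {1, 2, 6, 7, 10}

{1, 2, 6, 7, 10}


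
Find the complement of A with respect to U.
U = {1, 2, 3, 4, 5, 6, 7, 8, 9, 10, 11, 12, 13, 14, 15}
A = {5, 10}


Universal set U = {1, 2, 3, 4, 5, 6, 7, 8, 9, 10, 11, 12, 13, 14, 15}
Set A = {5, 10}
A' = U \ A = elements in U but not in A
Checking each element of U:
1 (not in A, include), 2 (not in A, include), 3 (not in A, include), 4 (not in A, include), 5 (in A, exclude), 6 (not in A, include), 7 (not in A, include), 8 (not in A, include), 9 (not in A, include), 10 (in A, exclude), 11 (not in A, include), 12 (not in A, include), 13 (not in A, include), 14 (not in A, include), 15 (not in A, include)
A' = {1, 2, 3, 4, 6, 7, 8, 9, 11, 12, 13, 14, 15}

{1, 2, 3, 4, 6, 7, 8, 9, 11, 12, 13, 14, 15}


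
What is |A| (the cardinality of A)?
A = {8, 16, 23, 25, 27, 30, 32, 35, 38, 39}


Set A = {8, 16, 23, 25, 27, 30, 32, 35, 38, 39}
Listing elements: 8, 16, 23, 25, 27, 30, 32, 35, 38, 39
Counting: 10 elements
|A| = 10

10


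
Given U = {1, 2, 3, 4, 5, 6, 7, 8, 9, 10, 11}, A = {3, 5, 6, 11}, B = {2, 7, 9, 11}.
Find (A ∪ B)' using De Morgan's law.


U = {1, 2, 3, 4, 5, 6, 7, 8, 9, 10, 11}
A = {3, 5, 6, 11}, B = {2, 7, 9, 11}
A ∪ B = {2, 3, 5, 6, 7, 9, 11}
(A ∪ B)' = U \ (A ∪ B) = {1, 4, 8, 10}
Verification via A' ∩ B': A' = {1, 2, 4, 7, 8, 9, 10}, B' = {1, 3, 4, 5, 6, 8, 10}
A' ∩ B' = {1, 4, 8, 10} ✓

{1, 4, 8, 10}


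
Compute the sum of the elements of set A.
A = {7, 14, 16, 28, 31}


Set A = {7, 14, 16, 28, 31}
Sum = 7 + 14 + 16 + 28 + 31 = 96

96


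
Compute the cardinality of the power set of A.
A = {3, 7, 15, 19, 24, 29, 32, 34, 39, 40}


Set A = {3, 7, 15, 19, 24, 29, 32, 34, 39, 40}
|A| = 10
The power set P(A) contains all subsets of A.
|P(A)| = 2^|A| = 2^10 = 1024

1024


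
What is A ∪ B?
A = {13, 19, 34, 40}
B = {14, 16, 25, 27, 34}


Set A = {13, 19, 34, 40}
Set B = {14, 16, 25, 27, 34}
A ∪ B includes all elements in either set.
Elements from A: {13, 19, 34, 40}
Elements from B not already included: {14, 16, 25, 27}
A ∪ B = {13, 14, 16, 19, 25, 27, 34, 40}

{13, 14, 16, 19, 25, 27, 34, 40}


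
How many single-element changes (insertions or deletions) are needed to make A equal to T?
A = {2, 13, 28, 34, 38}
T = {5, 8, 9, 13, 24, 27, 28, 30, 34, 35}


Set A = {2, 13, 28, 34, 38}
Set T = {5, 8, 9, 13, 24, 27, 28, 30, 34, 35}
Elements to remove from A (in A, not in T): {2, 38} → 2 removals
Elements to add to A (in T, not in A): {5, 8, 9, 24, 27, 30, 35} → 7 additions
Total edits = 2 + 7 = 9

9


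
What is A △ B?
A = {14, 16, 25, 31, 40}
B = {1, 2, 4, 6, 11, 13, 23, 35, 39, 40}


Set A = {14, 16, 25, 31, 40}
Set B = {1, 2, 4, 6, 11, 13, 23, 35, 39, 40}
A △ B = (A \ B) ∪ (B \ A)
Elements in A but not B: {14, 16, 25, 31}
Elements in B but not A: {1, 2, 4, 6, 11, 13, 23, 35, 39}
A △ B = {1, 2, 4, 6, 11, 13, 14, 16, 23, 25, 31, 35, 39}

{1, 2, 4, 6, 11, 13, 14, 16, 23, 25, 31, 35, 39}


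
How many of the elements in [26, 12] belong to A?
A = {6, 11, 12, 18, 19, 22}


Set A = {6, 11, 12, 18, 19, 22}
Candidates: [26, 12]
Check each candidate:
26 ∉ A, 12 ∈ A
Count of candidates in A: 1

1


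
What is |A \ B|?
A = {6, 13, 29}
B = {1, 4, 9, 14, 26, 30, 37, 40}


Set A = {6, 13, 29}
Set B = {1, 4, 9, 14, 26, 30, 37, 40}
A \ B = {6, 13, 29}
|A \ B| = 3

3


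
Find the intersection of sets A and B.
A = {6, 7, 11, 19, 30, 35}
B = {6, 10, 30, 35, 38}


Set A = {6, 7, 11, 19, 30, 35}
Set B = {6, 10, 30, 35, 38}
A ∩ B includes only elements in both sets.
Check each element of A against B:
6 ✓, 7 ✗, 11 ✗, 19 ✗, 30 ✓, 35 ✓
A ∩ B = {6, 30, 35}

{6, 30, 35}


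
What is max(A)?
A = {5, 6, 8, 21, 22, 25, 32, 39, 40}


Set A = {5, 6, 8, 21, 22, 25, 32, 39, 40}
Elements in ascending order: 5, 6, 8, 21, 22, 25, 32, 39, 40
The largest element is 40.

40


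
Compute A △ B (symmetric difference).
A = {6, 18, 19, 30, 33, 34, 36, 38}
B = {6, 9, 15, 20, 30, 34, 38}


Set A = {6, 18, 19, 30, 33, 34, 36, 38}
Set B = {6, 9, 15, 20, 30, 34, 38}
A △ B = (A \ B) ∪ (B \ A)
Elements in A but not B: {18, 19, 33, 36}
Elements in B but not A: {9, 15, 20}
A △ B = {9, 15, 18, 19, 20, 33, 36}

{9, 15, 18, 19, 20, 33, 36}


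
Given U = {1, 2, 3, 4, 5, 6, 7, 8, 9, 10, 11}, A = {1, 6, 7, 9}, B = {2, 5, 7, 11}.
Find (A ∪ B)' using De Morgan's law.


U = {1, 2, 3, 4, 5, 6, 7, 8, 9, 10, 11}
A = {1, 6, 7, 9}, B = {2, 5, 7, 11}
A ∪ B = {1, 2, 5, 6, 7, 9, 11}
(A ∪ B)' = U \ (A ∪ B) = {3, 4, 8, 10}
Verification via A' ∩ B': A' = {2, 3, 4, 5, 8, 10, 11}, B' = {1, 3, 4, 6, 8, 9, 10}
A' ∩ B' = {3, 4, 8, 10} ✓

{3, 4, 8, 10}


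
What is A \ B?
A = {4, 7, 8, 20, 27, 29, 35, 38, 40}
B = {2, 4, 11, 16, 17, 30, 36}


Set A = {4, 7, 8, 20, 27, 29, 35, 38, 40}
Set B = {2, 4, 11, 16, 17, 30, 36}
A \ B includes elements in A that are not in B.
Check each element of A:
4 (in B, remove), 7 (not in B, keep), 8 (not in B, keep), 20 (not in B, keep), 27 (not in B, keep), 29 (not in B, keep), 35 (not in B, keep), 38 (not in B, keep), 40 (not in B, keep)
A \ B = {7, 8, 20, 27, 29, 35, 38, 40}

{7, 8, 20, 27, 29, 35, 38, 40}
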